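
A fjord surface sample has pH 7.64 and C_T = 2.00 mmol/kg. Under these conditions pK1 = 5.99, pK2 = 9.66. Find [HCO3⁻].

[HCO3⁻] = 1.94 mmol/kg

α₁ = 1 / (1 + [H⁺]/K1 + K2/[H⁺]) = 1 / (1 + 10^-1.65 + 10^-2.02)
   = 1 / (1 + 0.022387 + 0.0095499) = 1/1.0319 = 0.9691
[HCO3⁻] = α₁ × DIC = 0.9691 × 2.00 = 1.94 mmol/kg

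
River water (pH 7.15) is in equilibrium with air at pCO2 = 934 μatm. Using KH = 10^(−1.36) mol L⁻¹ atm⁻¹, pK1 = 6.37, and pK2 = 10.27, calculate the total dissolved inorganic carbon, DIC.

[CO2*] = KH · pCO2 = 10^(−1.36) × 934×10^-6 = 4.077×10^-5 mol/L
α₀ = 1/(1 + K1/[H⁺] + K1K2/[H⁺]²) = 1/(1 + 10^+0.78 + 10^-2.34) = 0.1422
DIC = [CO2*]/α₀ = 4.077×10^-5 / 0.1422 = 0.287 mmol/L

DIC = 0.287 mmol/L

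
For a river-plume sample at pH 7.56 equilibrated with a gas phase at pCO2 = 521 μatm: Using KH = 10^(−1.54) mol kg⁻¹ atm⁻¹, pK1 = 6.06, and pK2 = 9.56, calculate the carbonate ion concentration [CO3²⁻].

[CO2*] = KH · pCO2 = 10^(−1.54) × 521×10^-6 = 1.503×10^-5 mol/kg
α₀ = 1/(1 + K1/[H⁺] + K1K2/[H⁺]²) = 1/(1 + 10^+1.50 + 10^-0.50) = 0.03036
DIC = [CO2*]/α₀ = 1.503×10^-5 / 0.03036 = 0.4949 mmol/kg
[CO3²⁻] = α₂·DIC; α₂ = 0.009600, so [CO3²⁻] = 0.009600 × 0.4949 = 0.00475 mmol/kg = 4.75 μmol/kg

[CO3²⁻] = 4.75 μmol/kg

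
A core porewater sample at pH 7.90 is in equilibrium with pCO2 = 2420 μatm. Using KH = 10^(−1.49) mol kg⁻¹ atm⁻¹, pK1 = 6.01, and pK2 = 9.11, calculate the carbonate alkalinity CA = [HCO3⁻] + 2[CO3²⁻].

[CO2*] = KH · pCO2 = 10^(−1.49) × 2420×10^-6 = 7.831×10^-5 mol/kg
α₀ = 1/(1 + K1/[H⁺] + K1K2/[H⁺]²) = 1/(1 + 10^+1.89 + 10^+0.68) = 0.01199
DIC = [CO2*]/α₀ = 7.831×10^-5 / 0.01199 = 6.532 mmol/kg
CA = (α₁ + 2α₂)·DIC = (0.9306 + 2×0.05738) × 6.532 = 6.83 mmol/kg

CA = 6.83 mmol/kg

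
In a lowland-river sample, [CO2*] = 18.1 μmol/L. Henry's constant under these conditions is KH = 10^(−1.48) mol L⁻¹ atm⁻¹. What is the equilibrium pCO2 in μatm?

KH = 10^(−1.48) = 3.311×10^-2 mol L⁻¹ atm⁻¹
pCO2 = [CO2*]/KH = 18.1×10^-6 / 3.311×10^-2 = 5.47×10^-4 atm = 547 μatm

pCO2 = 547 μatm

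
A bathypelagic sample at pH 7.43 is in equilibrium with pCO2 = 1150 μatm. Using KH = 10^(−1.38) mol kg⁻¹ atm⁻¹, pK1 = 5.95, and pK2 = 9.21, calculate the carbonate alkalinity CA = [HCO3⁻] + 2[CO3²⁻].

[CO2*] = KH · pCO2 = 10^(−1.38) × 1150×10^-6 = 4.794×10^-5 mol/kg
α₀ = 1/(1 + K1/[H⁺] + K1K2/[H⁺]²) = 1/(1 + 10^+1.48 + 10^-0.30) = 0.03155
DIC = [CO2*]/α₀ = 4.794×10^-5 / 0.03155 = 1.520 mmol/kg
CA = (α₁ + 2α₂)·DIC = (0.9526 + 2×0.01581) × 1.520 = 1.50 mmol/kg

CA = 1.50 mmol/kg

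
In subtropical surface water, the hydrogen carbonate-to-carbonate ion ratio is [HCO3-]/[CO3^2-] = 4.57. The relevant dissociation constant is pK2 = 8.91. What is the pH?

pH = 8.25

From K2 = [H⁺][CO3^2-]/[HCO3-]:  pH = pK2 − log₁₀([HCO3-]/[CO3^2-])
log₁₀(4.57) = +0.660
pH = 8.91 − (+0.660) = 8.25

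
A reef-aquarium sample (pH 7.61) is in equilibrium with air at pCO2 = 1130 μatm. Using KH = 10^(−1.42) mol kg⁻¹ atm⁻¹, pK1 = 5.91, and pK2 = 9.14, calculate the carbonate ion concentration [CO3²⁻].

[CO2*] = KH · pCO2 = 10^(−1.42) × 1130×10^-6 = 4.296×10^-5 mol/kg
α₀ = 1/(1 + K1/[H⁺] + K1K2/[H⁺]²) = 1/(1 + 10^+1.70 + 10^+0.17) = 0.01901
DIC = [CO2*]/α₀ = 4.296×10^-5 / 0.01901 = 2.260 mmol/kg
[CO3²⁻] = α₂·DIC; α₂ = 0.02812, so [CO3²⁻] = 0.02812 × 2.260 = 0.0635 mmol/kg

[CO3²⁻] = 0.0635 mmol/kg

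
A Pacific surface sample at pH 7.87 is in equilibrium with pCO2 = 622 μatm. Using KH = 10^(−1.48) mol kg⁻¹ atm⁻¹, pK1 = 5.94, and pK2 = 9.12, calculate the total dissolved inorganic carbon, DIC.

DIC = 1.87 mmol/kg

[CO2*] = KH · pCO2 = 10^(−1.48) × 622×10^-6 = 2.060×10^-5 mol/kg
α₀ = 1/(1 + K1/[H⁺] + K1K2/[H⁺]²) = 1/(1 + 10^+1.93 + 10^+0.68) = 0.01100
DIC = [CO2*]/α₀ = 2.060×10^-5 / 0.01100 = 1.87 mmol/kg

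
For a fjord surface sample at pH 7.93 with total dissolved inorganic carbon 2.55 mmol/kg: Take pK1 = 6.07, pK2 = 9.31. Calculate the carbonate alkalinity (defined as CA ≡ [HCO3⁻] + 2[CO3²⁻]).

CA = 2.62 mmol/kg

CA = [HCO3⁻] + 2[CO3²⁻] = (α₁ + 2α₂)·DIC
At pH 7.93: [H⁺]/K1 = 10^-1.86 = 0.013804, K2/[H⁺] = 10^-1.38 = 0.041687
α₁ = 1/(1 + 0.013804 + 0.041687) = 1/1.0555 = 0.9474; α₂ = α₁·K2/[H⁺] = 0.03950
α₁ + 2α₂ = 1.0264
CA = 1.0264 × 2.55 = 2.62 mmol/kg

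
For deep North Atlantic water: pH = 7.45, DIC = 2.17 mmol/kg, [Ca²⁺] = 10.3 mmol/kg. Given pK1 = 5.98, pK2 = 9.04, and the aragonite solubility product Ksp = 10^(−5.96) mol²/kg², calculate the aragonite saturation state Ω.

α₂ = 1 / (1 + [H⁺]/K2 + [H⁺]²/(K1K2)) = 1 / (1 + 10^+1.59 + 10^+0.12)
   = 1 / (1 + 38.905 + 1.3183) = 1/41.223 = 0.02426
[CO3²⁻] = α₂ × DIC = 0.02426 × 2.17 = 0.05264 mmol/kg
Ksp = 10^(−5.96) = 1.096×10^-6
Ω = [Ca²⁺][CO3²⁻]/Ksp = (10.3×10^-3)(5.264×10^-5) / 1.096×10^-6 = 0.494

Ω = 0.494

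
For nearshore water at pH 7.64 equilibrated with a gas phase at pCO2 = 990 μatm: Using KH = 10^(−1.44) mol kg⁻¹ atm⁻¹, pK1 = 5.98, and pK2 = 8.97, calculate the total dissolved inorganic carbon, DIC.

[CO2*] = KH · pCO2 = 10^(−1.44) × 990×10^-6 = 3.594×10^-5 mol/kg
α₀ = 1/(1 + K1/[H⁺] + K1K2/[H⁺]²) = 1/(1 + 10^+1.66 + 10^+0.33) = 0.02047
DIC = [CO2*]/α₀ = 3.594×10^-5 / 0.02047 = 1.76 mmol/kg

DIC = 1.76 mmol/kg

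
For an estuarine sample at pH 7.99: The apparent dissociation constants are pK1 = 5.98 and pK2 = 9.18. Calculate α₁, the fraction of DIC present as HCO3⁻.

α₁ = 0.931

α₁ = 1 / (1 + [H⁺]/K1 + K2/[H⁺]) = 1 / (1 + 10^-2.01 + 10^-1.19)
   = 1 / (1 + 0.0097724 + 0.064565) = 1/1.0743 = 0.9308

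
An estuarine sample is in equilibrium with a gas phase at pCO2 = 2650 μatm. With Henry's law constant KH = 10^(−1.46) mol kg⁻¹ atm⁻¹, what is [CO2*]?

[CO2*] = 91.9 μmol/kg

KH = 10^(−1.46) = 3.467×10^-2 mol kg⁻¹ atm⁻¹
[CO2*] = KH · pCO2 = 3.467×10^-2 × 2650×10^-6 atm = 9.19×10^-5 mol/kg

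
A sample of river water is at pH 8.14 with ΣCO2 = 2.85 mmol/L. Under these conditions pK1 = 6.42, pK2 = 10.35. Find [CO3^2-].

[CO3²⁻] = 17.1 μmol/L

α₂ = 1 / (1 + [H⁺]/K2 + [H⁺]²/(K1K2)) = 1 / (1 + 10^+2.21 + 10^+0.49)
   = 1 / (1 + 162.18 + 3.0903) = 1/166.27 = 0.006014
[CO3²⁻] = α₂ × DIC = 0.006014 × 2.85 = 0.0171 mmol/L = 17.1 μmol/L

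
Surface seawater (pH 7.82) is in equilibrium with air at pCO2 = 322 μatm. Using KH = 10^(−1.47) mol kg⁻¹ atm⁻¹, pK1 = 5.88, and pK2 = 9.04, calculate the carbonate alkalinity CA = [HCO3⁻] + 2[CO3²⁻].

CA = 1.06 mmol/kg

[CO2*] = KH · pCO2 = 10^(−1.47) × 322×10^-6 = 1.091×10^-5 mol/kg
α₀ = 1/(1 + K1/[H⁺] + K1K2/[H⁺]²) = 1/(1 + 10^+1.94 + 10^+0.72) = 0.01071
DIC = [CO2*]/α₀ = 1.091×10^-5 / 0.01071 = 1.018 mmol/kg
CA = (α₁ + 2α₂)·DIC = (0.9331 + 2×0.05622) × 1.018 = 1.06 mmol/kg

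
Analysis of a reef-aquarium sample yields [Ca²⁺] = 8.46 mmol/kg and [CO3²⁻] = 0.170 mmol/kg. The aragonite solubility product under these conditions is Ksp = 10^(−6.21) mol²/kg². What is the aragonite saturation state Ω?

Ω = 2.33

Ksp = 10^(−6.21) = 6.166×10^-7
Ω = [Ca²⁺][CO3²⁻]/Ksp = (8.46×10^-3)(0.170×10^-3) / 6.166×10^-7 = 2.33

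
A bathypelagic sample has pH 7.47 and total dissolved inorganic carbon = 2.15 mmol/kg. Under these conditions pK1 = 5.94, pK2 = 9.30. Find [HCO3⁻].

α₁ = 1 / (1 + [H⁺]/K1 + K2/[H⁺]) = 1 / (1 + 10^-1.53 + 10^-1.83)
   = 1 / (1 + 0.029512 + 0.014791) = 1/1.0443 = 0.9576
[HCO3⁻] = α₁ × DIC = 0.9576 × 2.15 = 2.06 mmol/kg

[HCO3⁻] = 2.06 mmol/kg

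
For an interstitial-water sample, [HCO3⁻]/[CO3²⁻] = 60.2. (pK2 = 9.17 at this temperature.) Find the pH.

pH = 7.39

From K2 = [H⁺][CO3²⁻]/[HCO3⁻]:  pH = pK2 − log₁₀([HCO3⁻]/[CO3²⁻])
log₁₀(60.2) = +1.780
pH = 9.17 − (+1.780) = 7.39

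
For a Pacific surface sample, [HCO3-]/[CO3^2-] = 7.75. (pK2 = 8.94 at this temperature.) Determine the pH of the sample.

pH = 8.05

From K2 = [H⁺][CO3^2-]/[HCO3-]:  pH = pK2 − log₁₀([HCO3-]/[CO3^2-])
log₁₀(7.75) = +0.889
pH = 8.94 − (+0.889) = 8.05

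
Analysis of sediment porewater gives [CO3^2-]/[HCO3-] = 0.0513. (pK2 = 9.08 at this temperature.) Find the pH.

From K2 = [H⁺][CO3^2-]/[HCO3-]:  pH = pK2 + log₁₀([CO3^2-]/[HCO3-])
log₁₀(0.0513) = -1.290
pH = 9.08 + (-1.290) = 7.79

pH = 7.79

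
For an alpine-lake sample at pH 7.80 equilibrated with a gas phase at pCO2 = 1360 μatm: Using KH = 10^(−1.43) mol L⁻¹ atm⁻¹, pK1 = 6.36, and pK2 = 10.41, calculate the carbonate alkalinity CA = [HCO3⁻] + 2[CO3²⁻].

[CO2*] = KH · pCO2 = 10^(−1.43) × 1360×10^-6 = 5.053×10^-5 mol/L
α₀ = 1/(1 + K1/[H⁺] + K1K2/[H⁺]²) = 1/(1 + 10^+1.44 + 10^-1.17) = 0.03495
DIC = [CO2*]/α₀ = 5.053×10^-5 / 0.03495 = 1.446 mmol/L
CA = (α₁ + 2α₂)·DIC = (0.9627 + 2×0.002363) × 1.446 = 1.40 mmol/L

CA = 1.40 mmol/L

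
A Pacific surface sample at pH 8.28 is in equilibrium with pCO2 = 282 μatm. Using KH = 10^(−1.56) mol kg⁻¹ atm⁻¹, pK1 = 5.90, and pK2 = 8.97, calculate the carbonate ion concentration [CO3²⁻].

[CO3²⁻] = 0.380 mmol/kg

[CO2*] = KH · pCO2 = 10^(−1.56) × 282×10^-6 = 7.767×10^-6 mol/kg
α₀ = 1/(1 + K1/[H⁺] + K1K2/[H⁺]²) = 1/(1 + 10^+2.38 + 10^+1.69) = 0.003450
DIC = [CO2*]/α₀ = 7.767×10^-6 / 0.003450 = 2.251 mmol/kg
[CO3²⁻] = α₂·DIC; α₂ = 0.1690, so [CO3²⁻] = 0.1690 × 2.251 = 0.380 mmol/kg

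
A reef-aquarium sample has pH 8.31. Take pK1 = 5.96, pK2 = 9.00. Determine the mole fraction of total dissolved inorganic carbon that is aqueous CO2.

α₀ = 1 / (1 + K1/[H⁺] + K1K2/[H⁺]²) = 1 / (1 + 10^+2.35 + 10^+1.66)
   = 1 / (1 + 223.87 + 45.709) = 1/270.58 = 0.003696

α₀ = 0.00370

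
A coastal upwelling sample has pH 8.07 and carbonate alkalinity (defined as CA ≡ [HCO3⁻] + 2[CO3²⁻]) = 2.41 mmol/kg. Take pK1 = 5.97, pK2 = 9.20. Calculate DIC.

CA = [HCO3⁻] + 2[CO3²⁻] = (α₁ + 2α₂)·DIC
At pH 8.07: [H⁺]/K1 = 10^-2.10 = 0.0079433, K2/[H⁺] = 10^-1.13 = 0.074131
α₁ = 1/(1 + 0.0079433 + 0.074131) = 1/1.0821 = 0.9242; α₂ = α₁·K2/[H⁺] = 0.06851
α₁ + 2α₂ = 1.0612
DIC = CA / (α₁ + 2α₂) = 2.41 / 1.0612 = 2.27 mmol/kg

DIC = 2.27 mmol/kg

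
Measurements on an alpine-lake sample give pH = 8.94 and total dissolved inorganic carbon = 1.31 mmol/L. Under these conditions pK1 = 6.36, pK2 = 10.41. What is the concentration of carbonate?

[CO3²⁻] = 0.0428 mmol/L

α₂ = 1 / (1 + [H⁺]/K2 + [H⁺]²/(K1K2)) = 1 / (1 + 10^+1.47 + 10^-1.11)
   = 1 / (1 + 29.512 + 0.077625) = 1/30.590 = 0.03269
[CO3²⁻] = α₂ × DIC = 0.03269 × 1.31 = 0.0428 mmol/L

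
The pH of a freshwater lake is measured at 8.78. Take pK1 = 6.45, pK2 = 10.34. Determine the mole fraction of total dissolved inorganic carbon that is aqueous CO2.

α₀ = 1 / (1 + K1/[H⁺] + K1K2/[H⁺]²) = 1 / (1 + 10^+2.33 + 10^+0.77)
   = 1 / (1 + 213.80 + 5.8884) = 1/220.68 = 0.004531

α₀ = 0.00453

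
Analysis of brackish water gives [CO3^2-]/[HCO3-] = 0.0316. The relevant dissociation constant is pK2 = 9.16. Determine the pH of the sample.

From K2 = [H⁺][CO3^2-]/[HCO3-]:  pH = pK2 + log₁₀([CO3^2-]/[HCO3-])
log₁₀(0.0316) = -1.500
pH = 9.16 + (-1.500) = 7.66

pH = 7.66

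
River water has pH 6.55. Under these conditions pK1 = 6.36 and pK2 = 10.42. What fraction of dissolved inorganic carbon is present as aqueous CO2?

α₀ = 0.392

α₀ = 1 / (1 + K1/[H⁺] + K1K2/[H⁺]²) = 1 / (1 + 10^+0.19 + 10^-3.68)
   = 1 / (1 + 1.5488 + 0.00020893) = 1/2.5490 = 0.3923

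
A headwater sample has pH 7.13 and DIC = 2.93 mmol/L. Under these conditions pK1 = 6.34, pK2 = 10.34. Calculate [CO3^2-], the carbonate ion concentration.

α₂ = 1 / (1 + [H⁺]/K2 + [H⁺]²/(K1K2)) = 1 / (1 + 10^+3.21 + 10^+2.42)
   = 1 / (1 + 1621.8 + 263.03) = 1/1885.8 = 0.0005303
[CO3²⁻] = α₂ × DIC = 0.0005303 × 2.93 = 0.00155 mmol/L = 1.55 μmol/L

[CO3²⁻] = 1.55 μmol/L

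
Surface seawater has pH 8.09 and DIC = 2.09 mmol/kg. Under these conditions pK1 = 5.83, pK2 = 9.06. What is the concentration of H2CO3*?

[CO2*] = 10.3 μmol/kg

α₀ = 1 / (1 + K1/[H⁺] + K1K2/[H⁺]²) = 1 / (1 + 10^+2.26 + 10^+1.29)
   = 1 / (1 + 181.97 + 19.498) = 1/202.47 = 0.004939
[CO2*] = α₀ × DIC = 0.004939 × 2.09 = 0.0103 mmol/kg = 10.3 μmol/kg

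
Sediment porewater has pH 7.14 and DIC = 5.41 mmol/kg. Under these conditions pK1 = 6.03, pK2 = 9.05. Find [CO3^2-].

α₂ = 1 / (1 + [H⁺]/K2 + [H⁺]²/(K1K2)) = 1 / (1 + 10^+1.91 + 10^+0.80)
   = 1 / (1 + 81.283 + 6.3096) = 1/88.593 = 0.01129
[CO3²⁻] = α₂ × DIC = 0.01129 × 5.41 = 0.0611 mmol/kg

[CO3²⁻] = 0.0611 mmol/kg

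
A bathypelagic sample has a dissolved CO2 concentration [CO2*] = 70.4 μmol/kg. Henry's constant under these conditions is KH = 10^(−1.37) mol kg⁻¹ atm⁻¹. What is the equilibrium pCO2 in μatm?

pCO2 = 1650 μatm

KH = 10^(−1.37) = 4.266×10^-2 mol kg⁻¹ atm⁻¹
pCO2 = [CO2*]/KH = 70.4×10^-6 / 4.266×10^-2 = 1.65×10^-3 atm = 1650 μatm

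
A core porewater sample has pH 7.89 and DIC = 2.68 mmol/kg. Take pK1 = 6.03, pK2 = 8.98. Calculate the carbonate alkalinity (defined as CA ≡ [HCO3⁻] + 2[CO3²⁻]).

CA = [HCO3⁻] + 2[CO3²⁻] = (α₁ + 2α₂)·DIC
At pH 7.89: [H⁺]/K1 = 10^-1.86 = 0.013804, K2/[H⁺] = 10^-1.09 = 0.081283
α₁ = 1/(1 + 0.013804 + 0.081283) = 1/1.0951 = 0.9132; α₂ = α₁·K2/[H⁺] = 0.07423
α₁ + 2α₂ = 1.0616
CA = 1.0616 × 2.68 = 2.85 mmol/kg

CA = 2.85 mmol/kg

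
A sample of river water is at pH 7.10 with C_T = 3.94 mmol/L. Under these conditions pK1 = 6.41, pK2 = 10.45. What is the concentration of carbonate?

[CO3²⁻] = 1.46 μmol/L

α₂ = 1 / (1 + [H⁺]/K2 + [H⁺]²/(K1K2)) = 1 / (1 + 10^+3.35 + 10^+2.66)
   = 1 / (1 + 2238.7 + 457.09) = 1/2696.8 = 0.0003708
[CO3²⁻] = α₂ × DIC = 0.0003708 × 3.94 = 0.00146 mmol/L = 1.46 μmol/L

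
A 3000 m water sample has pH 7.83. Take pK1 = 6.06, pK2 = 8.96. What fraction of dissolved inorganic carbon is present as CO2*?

α₀ = 1 / (1 + K1/[H⁺] + K1K2/[H⁺]²) = 1 / (1 + 10^+1.77 + 10^+0.64)
   = 1 / (1 + 58.884 + 4.3652) = 1/64.250 = 0.01556

α₀ = 0.0156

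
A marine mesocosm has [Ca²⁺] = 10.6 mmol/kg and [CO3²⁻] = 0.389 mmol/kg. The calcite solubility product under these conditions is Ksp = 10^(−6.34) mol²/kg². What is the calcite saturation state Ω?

Ω = 9.02

Ksp = 10^(−6.34) = 4.571×10^-7
Ω = [Ca²⁺][CO3²⁻]/Ksp = (10.6×10^-3)(0.389×10^-3) / 4.571×10^-7 = 9.02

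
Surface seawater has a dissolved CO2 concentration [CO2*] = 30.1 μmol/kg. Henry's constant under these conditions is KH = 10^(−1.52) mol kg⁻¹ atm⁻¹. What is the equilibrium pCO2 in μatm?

pCO2 = 997 μatm

KH = 10^(−1.52) = 3.020×10^-2 mol kg⁻¹ atm⁻¹
pCO2 = [CO2*]/KH = 30.1×10^-6 / 3.020×10^-2 = 9.97×10^-4 atm = 997 μatm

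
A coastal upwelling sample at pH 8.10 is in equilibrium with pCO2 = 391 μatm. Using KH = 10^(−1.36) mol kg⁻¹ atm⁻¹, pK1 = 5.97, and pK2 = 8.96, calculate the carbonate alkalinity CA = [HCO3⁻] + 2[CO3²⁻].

[CO2*] = KH · pCO2 = 10^(−1.36) × 391×10^-6 = 1.707×10^-5 mol/kg
α₀ = 1/(1 + K1/[H⁺] + K1K2/[H⁺]²) = 1/(1 + 10^+2.13 + 10^+1.27) = 0.006472
DIC = [CO2*]/α₀ = 1.707×10^-5 / 0.006472 = 2.637 mmol/kg
CA = (α₁ + 2α₂)·DIC = (0.8730 + 2×0.1205) × 2.637 = 2.94 mmol/kg

CA = 2.94 mmol/kg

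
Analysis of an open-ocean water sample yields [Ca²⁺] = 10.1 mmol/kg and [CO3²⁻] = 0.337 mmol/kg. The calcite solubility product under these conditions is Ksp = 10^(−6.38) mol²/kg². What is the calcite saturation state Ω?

Ksp = 10^(−6.38) = 4.169×10^-7
Ω = [Ca²⁺][CO3²⁻]/Ksp = (10.1×10^-3)(0.337×10^-3) / 4.169×10^-7 = 8.16

Ω = 8.16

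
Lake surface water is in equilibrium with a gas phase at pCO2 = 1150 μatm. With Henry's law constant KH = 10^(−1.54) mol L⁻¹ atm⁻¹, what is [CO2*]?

[CO2*] = 33.2 μmol/L

KH = 10^(−1.54) = 2.884×10^-2 mol L⁻¹ atm⁻¹
[CO2*] = KH · pCO2 = 2.884×10^-2 × 1150×10^-6 atm = 3.32×10^-5 mol/L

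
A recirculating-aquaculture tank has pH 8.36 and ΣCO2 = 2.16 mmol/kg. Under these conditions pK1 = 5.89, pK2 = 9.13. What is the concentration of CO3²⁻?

α₂ = 1 / (1 + [H⁺]/K2 + [H⁺]²/(K1K2)) = 1 / (1 + 10^+0.77 + 10^-1.70)
   = 1 / (1 + 5.8884 + 0.019953) = 1/6.9084 = 0.1448
[CO3²⁻] = α₂ × DIC = 0.1448 × 2.16 = 0.313 mmol/kg

[CO3²⁻] = 0.313 mmol/kg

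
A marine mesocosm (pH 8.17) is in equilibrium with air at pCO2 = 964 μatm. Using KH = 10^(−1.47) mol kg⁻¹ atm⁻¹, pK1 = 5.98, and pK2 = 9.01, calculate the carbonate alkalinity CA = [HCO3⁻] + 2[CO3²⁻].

[CO2*] = KH · pCO2 = 10^(−1.47) × 964×10^-6 = 3.266×10^-5 mol/kg
α₀ = 1/(1 + K1/[H⁺] + K1K2/[H⁺]²) = 1/(1 + 10^+2.19 + 10^+1.35) = 0.005610
DIC = [CO2*]/α₀ = 3.266×10^-5 / 0.005610 = 5.823 mmol/kg
CA = (α₁ + 2α₂)·DIC = (0.8688 + 2×0.1256) × 5.823 = 6.52 mmol/kg

CA = 6.52 mmol/kg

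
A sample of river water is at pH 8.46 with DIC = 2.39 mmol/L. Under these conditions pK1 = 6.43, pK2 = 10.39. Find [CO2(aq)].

α₀ = 1 / (1 + K1/[H⁺] + K1K2/[H⁺]²) = 1 / (1 + 10^+2.03 + 10^+0.10)
   = 1 / (1 + 107.15 + 1.2589) = 1/109.41 = 0.009140
[CO2*] = α₀ × DIC = 0.009140 × 2.39 = 0.0218 mmol/L

[CO2*] = 0.0218 mmol/L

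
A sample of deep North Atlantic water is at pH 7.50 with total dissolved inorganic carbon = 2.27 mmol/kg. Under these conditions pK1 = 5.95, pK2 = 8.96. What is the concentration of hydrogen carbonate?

α₁ = 1 / (1 + [H⁺]/K1 + K2/[H⁺]) = 1 / (1 + 10^-1.55 + 10^-1.46)
   = 1 / (1 + 0.028184 + 0.034674) = 1/1.0629 = 0.9409
[HCO3⁻] = α₁ × DIC = 0.9409 × 2.27 = 2.14 mmol/kg

[HCO3⁻] = 2.14 mmol/kg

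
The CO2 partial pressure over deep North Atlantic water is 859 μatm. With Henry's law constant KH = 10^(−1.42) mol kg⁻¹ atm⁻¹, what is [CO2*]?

KH = 10^(−1.42) = 3.802×10^-2 mol kg⁻¹ atm⁻¹
[CO2*] = KH · pCO2 = 3.802×10^-2 × 859×10^-6 atm = 3.27×10^-5 mol/kg

[CO2*] = 32.7 μmol/kg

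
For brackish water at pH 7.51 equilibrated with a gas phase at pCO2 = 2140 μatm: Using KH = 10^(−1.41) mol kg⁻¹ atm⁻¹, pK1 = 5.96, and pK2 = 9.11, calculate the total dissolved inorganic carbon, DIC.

[CO2*] = KH · pCO2 = 10^(−1.41) × 2140×10^-6 = 8.326×10^-5 mol/kg
α₀ = 1/(1 + K1/[H⁺] + K1K2/[H⁺]²) = 1/(1 + 10^+1.55 + 10^-0.05) = 0.02676
DIC = [CO2*]/α₀ = 8.326×10^-5 / 0.02676 = 3.11 mmol/kg

DIC = 3.11 mmol/kg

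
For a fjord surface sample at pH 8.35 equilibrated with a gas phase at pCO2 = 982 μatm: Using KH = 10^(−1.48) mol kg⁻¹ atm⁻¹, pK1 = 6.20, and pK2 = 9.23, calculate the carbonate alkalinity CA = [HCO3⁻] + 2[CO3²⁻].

CA = 5.80 mmol/kg

[CO2*] = KH · pCO2 = 10^(−1.48) × 982×10^-6 = 3.252×10^-5 mol/kg
α₀ = 1/(1 + K1/[H⁺] + K1K2/[H⁺]²) = 1/(1 + 10^+2.15 + 10^+1.27) = 0.006216
DIC = [CO2*]/α₀ = 3.252×10^-5 / 0.006216 = 5.231 mmol/kg
CA = (α₁ + 2α₂)·DIC = (0.8780 + 2×0.1157) × 5.231 = 5.80 mmol/kg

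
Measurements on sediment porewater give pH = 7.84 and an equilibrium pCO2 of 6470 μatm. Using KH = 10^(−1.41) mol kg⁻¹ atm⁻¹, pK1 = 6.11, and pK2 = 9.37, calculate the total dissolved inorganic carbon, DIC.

DIC = 14.2 mmol/kg

[CO2*] = KH · pCO2 = 10^(−1.41) × 6470×10^-6 = 2.517×10^-4 mol/kg
α₀ = 1/(1 + K1/[H⁺] + K1K2/[H⁺]²) = 1/(1 + 10^+1.73 + 10^+0.20) = 0.01777
DIC = [CO2*]/α₀ = 2.517×10^-4 / 0.01777 = 14.2 mmol/kg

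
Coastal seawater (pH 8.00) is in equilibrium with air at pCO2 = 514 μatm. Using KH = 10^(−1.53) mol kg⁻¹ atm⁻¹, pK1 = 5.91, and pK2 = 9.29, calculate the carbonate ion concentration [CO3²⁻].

[CO3²⁻] = 0.0957 mmol/kg

[CO2*] = KH · pCO2 = 10^(−1.53) × 514×10^-6 = 1.517×10^-5 mol/kg
α₀ = 1/(1 + K1/[H⁺] + K1K2/[H⁺]²) = 1/(1 + 10^+2.09 + 10^+0.80) = 0.007672
DIC = [CO2*]/α₀ = 1.517×10^-5 / 0.007672 = 1.977 mmol/kg
[CO3²⁻] = α₂·DIC; α₂ = 0.04841, so [CO3²⁻] = 0.04841 × 1.977 = 0.0957 mmol/kg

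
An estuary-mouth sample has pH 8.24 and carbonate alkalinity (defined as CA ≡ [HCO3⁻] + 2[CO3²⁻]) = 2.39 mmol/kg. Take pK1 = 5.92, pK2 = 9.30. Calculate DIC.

DIC = 2.22 mmol/kg

CA = [HCO3⁻] + 2[CO3²⁻] = (α₁ + 2α₂)·DIC
At pH 8.24: [H⁺]/K1 = 10^-2.32 = 0.0047863, K2/[H⁺] = 10^-1.06 = 0.087096
α₁ = 1/(1 + 0.0047863 + 0.087096) = 1/1.0919 = 0.9158; α₂ = α₁·K2/[H⁺] = 0.07977
α₁ + 2α₂ = 1.0754
DIC = CA / (α₁ + 2α₂) = 2.39 / 1.0754 = 2.22 mmol/kg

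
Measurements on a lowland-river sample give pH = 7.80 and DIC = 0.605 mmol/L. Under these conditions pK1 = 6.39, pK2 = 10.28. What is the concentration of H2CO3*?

α₀ = 1 / (1 + K1/[H⁺] + K1K2/[H⁺]²) = 1 / (1 + 10^+1.41 + 10^-1.07)
   = 1 / (1 + 25.704 + 0.085114) = 1/26.789 = 0.03733
[CO2*] = α₀ × DIC = 0.03733 × 0.605 = 0.0226 mmol/L

[CO2*] = 0.0226 mmol/L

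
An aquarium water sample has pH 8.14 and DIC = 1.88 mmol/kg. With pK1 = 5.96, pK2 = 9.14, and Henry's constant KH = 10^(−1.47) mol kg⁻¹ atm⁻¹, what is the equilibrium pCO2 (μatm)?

pCO2 = 331 μatm

α₀ = 1 / (1 + K1/[H⁺] + K1K2/[H⁺]²) = 1 / (1 + 10^+2.18 + 10^+1.18)
   = 1 / (1 + 151.36 + 15.136) = 1/167.49 = 0.005970
[CO2*] = α₀ × DIC = 0.005970 × 1.88 = 0.01122 mmol/kg = 11.22 μmol/kg
pCO2 = [CO2*]/KH = 1.122×10^-5 / 3.388×10^-2 = 331 μatm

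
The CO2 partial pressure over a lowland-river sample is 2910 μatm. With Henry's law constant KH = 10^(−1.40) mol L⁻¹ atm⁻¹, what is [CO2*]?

[CO2*] = 116 μmol/L

KH = 10^(−1.40) = 3.981×10^-2 mol L⁻¹ atm⁻¹
[CO2*] = KH · pCO2 = 3.981×10^-2 × 2910×10^-6 atm = 1.16×10^-4 mol/L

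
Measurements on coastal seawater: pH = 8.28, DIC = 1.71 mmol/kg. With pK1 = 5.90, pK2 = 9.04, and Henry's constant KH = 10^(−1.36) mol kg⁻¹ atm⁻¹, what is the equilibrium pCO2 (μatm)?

α₀ = 1 / (1 + K1/[H⁺] + K1K2/[H⁺]²) = 1 / (1 + 10^+2.38 + 10^+1.62)
   = 1 / (1 + 239.88 + 41.687) = 1/282.57 = 0.003539
[CO2*] = α₀ × DIC = 0.003539 × 1.71 = 0.006052 mmol/kg = 6.052 μmol/kg
pCO2 = [CO2*]/KH = 6.052×10^-6 / 4.365×10^-2 = 139 μatm

pCO2 = 139 μatm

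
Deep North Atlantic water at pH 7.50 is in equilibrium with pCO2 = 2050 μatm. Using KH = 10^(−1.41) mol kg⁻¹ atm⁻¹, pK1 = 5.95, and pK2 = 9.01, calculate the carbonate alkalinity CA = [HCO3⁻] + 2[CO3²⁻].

[CO2*] = KH · pCO2 = 10^(−1.41) × 2050×10^-6 = 7.975×10^-5 mol/kg
α₀ = 1/(1 + K1/[H⁺] + K1K2/[H⁺]²) = 1/(1 + 10^+1.55 + 10^+0.04) = 0.02661
DIC = [CO2*]/α₀ = 7.975×10^-5 / 0.02661 = 2.997 mmol/kg
CA = (α₁ + 2α₂)·DIC = (0.9442 + 2×0.02918) × 2.997 = 3.00 mmol/kg

CA = 3.00 mmol/kg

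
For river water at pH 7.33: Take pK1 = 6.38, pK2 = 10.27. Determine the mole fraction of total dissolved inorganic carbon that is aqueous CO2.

α₀ = 1 / (1 + K1/[H⁺] + K1K2/[H⁺]²) = 1 / (1 + 10^+0.95 + 10^-1.99)
   = 1 / (1 + 8.9125 + 0.010233) = 1/9.9227 = 0.1008

α₀ = 0.101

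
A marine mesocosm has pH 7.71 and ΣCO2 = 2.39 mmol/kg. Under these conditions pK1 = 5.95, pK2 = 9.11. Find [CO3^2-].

[CO3²⁻] = 0.0900 mmol/kg

α₂ = 1 / (1 + [H⁺]/K2 + [H⁺]²/(K1K2)) = 1 / (1 + 10^+1.40 + 10^-0.36)
   = 1 / (1 + 25.119 + 0.43652) = 1/26.555 = 0.03766
[CO3²⁻] = α₂ × DIC = 0.03766 × 2.39 = 0.0900 mmol/kg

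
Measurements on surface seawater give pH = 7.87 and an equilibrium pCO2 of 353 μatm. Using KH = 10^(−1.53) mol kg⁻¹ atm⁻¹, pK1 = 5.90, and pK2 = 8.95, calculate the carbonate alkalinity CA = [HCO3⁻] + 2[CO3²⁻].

CA = 1.13 mmol/kg

[CO2*] = KH · pCO2 = 10^(−1.53) × 353×10^-6 = 1.042×10^-5 mol/kg
α₀ = 1/(1 + K1/[H⁺] + K1K2/[H⁺]²) = 1/(1 + 10^+1.97 + 10^+0.89) = 0.009795
DIC = [CO2*]/α₀ = 1.042×10^-5 / 0.009795 = 1.064 mmol/kg
CA = (α₁ + 2α₂)·DIC = (0.9142 + 2×0.07604) × 1.064 = 1.13 mmol/kg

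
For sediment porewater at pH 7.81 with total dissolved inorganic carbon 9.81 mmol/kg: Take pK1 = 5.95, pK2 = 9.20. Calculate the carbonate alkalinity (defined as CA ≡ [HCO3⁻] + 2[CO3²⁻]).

CA = 10.1 mmol/kg

CA = [HCO3⁻] + 2[CO3²⁻] = (α₁ + 2α₂)·DIC
At pH 7.81: [H⁺]/K1 = 10^-1.86 = 0.013804, K2/[H⁺] = 10^-1.39 = 0.040738
α₁ = 1/(1 + 0.013804 + 0.040738) = 1/1.0545 = 0.9483; α₂ = α₁·K2/[H⁺] = 0.03863
α₁ + 2α₂ = 1.0255
CA = 1.0255 × 9.81 = 10.1 mmol/kg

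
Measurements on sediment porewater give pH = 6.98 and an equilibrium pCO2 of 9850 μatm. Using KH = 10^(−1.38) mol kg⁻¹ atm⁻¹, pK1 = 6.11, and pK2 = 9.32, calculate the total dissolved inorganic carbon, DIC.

DIC = 3.47 mmol/kg

[CO2*] = KH · pCO2 = 10^(−1.38) × 9850×10^-6 = 4.106×10^-4 mol/kg
α₀ = 1/(1 + K1/[H⁺] + K1K2/[H⁺]²) = 1/(1 + 10^+0.87 + 10^-1.47) = 0.1184
DIC = [CO2*]/α₀ = 4.106×10^-4 / 0.1184 = 3.47 mmol/kg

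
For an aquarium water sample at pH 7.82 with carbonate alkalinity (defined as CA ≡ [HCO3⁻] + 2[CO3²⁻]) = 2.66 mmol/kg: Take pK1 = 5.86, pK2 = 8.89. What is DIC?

DIC = 2.49 mmol/kg

CA = [HCO3⁻] + 2[CO3²⁻] = (α₁ + 2α₂)·DIC
At pH 7.82: [H⁺]/K1 = 10^-1.96 = 0.010965, K2/[H⁺] = 10^-1.07 = 0.085114
α₁ = 1/(1 + 0.010965 + 0.085114) = 1/1.0961 = 0.9123; α₂ = α₁·K2/[H⁺] = 0.07765
α₁ + 2α₂ = 1.0676
DIC = CA / (α₁ + 2α₂) = 2.66 / 1.0676 = 2.49 mmol/kg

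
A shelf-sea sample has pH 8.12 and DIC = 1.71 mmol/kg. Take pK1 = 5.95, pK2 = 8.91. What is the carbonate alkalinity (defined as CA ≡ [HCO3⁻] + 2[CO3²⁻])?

CA = 1.94 mmol/kg

CA = [HCO3⁻] + 2[CO3²⁻] = (α₁ + 2α₂)·DIC
At pH 8.12: [H⁺]/K1 = 10^-2.17 = 0.0067608, K2/[H⁺] = 10^-0.79 = 0.16218
α₁ = 1/(1 + 0.0067608 + 0.16218) = 1/1.1689 = 0.8555; α₂ = α₁·K2/[H⁺] = 0.1387
α₁ + 2α₂ = 1.1330
CA = 1.1330 × 1.71 = 1.94 mmol/kg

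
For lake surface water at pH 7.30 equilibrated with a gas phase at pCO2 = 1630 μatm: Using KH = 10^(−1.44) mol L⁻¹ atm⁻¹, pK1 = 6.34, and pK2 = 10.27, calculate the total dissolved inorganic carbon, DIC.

DIC = 0.600 mmol/L

[CO2*] = KH · pCO2 = 10^(−1.44) × 1630×10^-6 = 5.918×10^-5 mol/L
α₀ = 1/(1 + K1/[H⁺] + K1K2/[H⁺]²) = 1/(1 + 10^+0.96 + 10^-2.01) = 0.09872
DIC = [CO2*]/α₀ = 5.918×10^-5 / 0.09872 = 0.600 mmol/L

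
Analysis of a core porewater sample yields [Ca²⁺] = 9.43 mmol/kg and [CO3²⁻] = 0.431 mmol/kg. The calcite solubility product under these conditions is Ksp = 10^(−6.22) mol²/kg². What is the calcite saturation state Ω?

Ω = 6.75

Ksp = 10^(−6.22) = 6.026×10^-7
Ω = [Ca²⁺][CO3²⁻]/Ksp = (9.43×10^-3)(0.431×10^-3) / 6.026×10^-7 = 6.75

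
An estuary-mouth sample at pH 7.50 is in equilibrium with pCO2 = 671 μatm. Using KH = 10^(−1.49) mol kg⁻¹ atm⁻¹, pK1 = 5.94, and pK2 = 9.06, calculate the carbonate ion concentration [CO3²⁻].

[CO3²⁻] = 0.0217 mmol/kg

[CO2*] = KH · pCO2 = 10^(−1.49) × 671×10^-6 = 2.171×10^-5 mol/kg
α₀ = 1/(1 + K1/[H⁺] + K1K2/[H⁺]²) = 1/(1 + 10^+1.56 + 10^-0.00) = 0.02610
DIC = [CO2*]/α₀ = 2.171×10^-5 / 0.02610 = 0.8318 mmol/kg
[CO3²⁻] = α₂·DIC; α₂ = 0.02610, so [CO3²⁻] = 0.02610 × 0.8318 = 0.0217 mmol/kg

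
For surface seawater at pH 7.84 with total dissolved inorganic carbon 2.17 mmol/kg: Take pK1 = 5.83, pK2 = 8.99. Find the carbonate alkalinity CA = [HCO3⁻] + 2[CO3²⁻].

CA = [HCO3⁻] + 2[CO3²⁻] = (α₁ + 2α₂)·DIC
At pH 7.84: [H⁺]/K1 = 10^-2.01 = 0.0097724, K2/[H⁺] = 10^-1.15 = 0.070795
α₁ = 1/(1 + 0.0097724 + 0.070795) = 1/1.0806 = 0.9254; α₂ = α₁·K2/[H⁺] = 0.06552
α₁ + 2α₂ = 1.0565
CA = 1.0565 × 2.17 = 2.29 mmol/kg

CA = 2.29 mmol/kg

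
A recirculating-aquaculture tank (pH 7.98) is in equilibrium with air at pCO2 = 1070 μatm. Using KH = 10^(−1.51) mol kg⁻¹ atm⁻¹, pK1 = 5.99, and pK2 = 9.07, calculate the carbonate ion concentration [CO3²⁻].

[CO2*] = KH · pCO2 = 10^(−1.51) × 1070×10^-6 = 3.307×10^-5 mol/kg
α₀ = 1/(1 + K1/[H⁺] + K1K2/[H⁺]²) = 1/(1 + 10^+1.99 + 10^+0.90) = 0.009375
DIC = [CO2*]/α₀ = 3.307×10^-5 / 0.009375 = 3.527 mmol/kg
[CO3²⁻] = α₂·DIC; α₂ = 0.07447, so [CO3²⁻] = 0.07447 × 3.527 = 0.263 mmol/kg

[CO3²⁻] = 0.263 mmol/kg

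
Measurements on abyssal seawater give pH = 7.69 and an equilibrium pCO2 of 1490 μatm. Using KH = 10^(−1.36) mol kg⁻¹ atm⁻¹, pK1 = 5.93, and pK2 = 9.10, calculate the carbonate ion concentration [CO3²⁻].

[CO3²⁻] = 0.146 mmol/kg

[CO2*] = KH · pCO2 = 10^(−1.36) × 1490×10^-6 = 6.504×10^-5 mol/kg
α₀ = 1/(1 + K1/[H⁺] + K1K2/[H⁺]²) = 1/(1 + 10^+1.76 + 10^+0.35) = 0.01645
DIC = [CO2*]/α₀ = 6.504×10^-5 / 0.01645 = 3.953 mmol/kg
[CO3²⁻] = α₂·DIC; α₂ = 0.03683, so [CO3²⁻] = 0.03683 × 3.953 = 0.146 mmol/kg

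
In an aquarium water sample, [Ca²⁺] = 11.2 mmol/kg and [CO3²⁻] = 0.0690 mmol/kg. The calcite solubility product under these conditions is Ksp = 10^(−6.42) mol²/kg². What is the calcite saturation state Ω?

Ω = 2.03

Ksp = 10^(−6.42) = 3.802×10^-7
Ω = [Ca²⁺][CO3²⁻]/Ksp = (11.2×10^-3)(0.0690×10^-3) / 3.802×10^-7 = 2.03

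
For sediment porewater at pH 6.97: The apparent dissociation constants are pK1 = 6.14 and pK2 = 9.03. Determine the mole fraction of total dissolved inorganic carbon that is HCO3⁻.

α₁ = 0.865

α₁ = 1 / (1 + [H⁺]/K1 + K2/[H⁺]) = 1 / (1 + 10^-0.83 + 10^-2.06)
   = 1 / (1 + 0.14791 + 0.0087096) = 1/1.1566 = 0.8646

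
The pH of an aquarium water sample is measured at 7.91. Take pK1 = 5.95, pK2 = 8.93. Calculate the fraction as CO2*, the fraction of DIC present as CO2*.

α₀ = 0.00991

α₀ = 1 / (1 + K1/[H⁺] + K1K2/[H⁺]²) = 1 / (1 + 10^+1.96 + 10^+0.94)
   = 1 / (1 + 91.201 + 8.7096) = 1/100.91 = 0.009910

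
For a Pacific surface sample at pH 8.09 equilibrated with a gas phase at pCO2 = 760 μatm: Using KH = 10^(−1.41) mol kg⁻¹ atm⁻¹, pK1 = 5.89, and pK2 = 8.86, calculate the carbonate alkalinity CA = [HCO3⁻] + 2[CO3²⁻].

CA = 6.28 mmol/kg

[CO2*] = KH · pCO2 = 10^(−1.41) × 760×10^-6 = 2.957×10^-5 mol/kg
α₀ = 1/(1 + K1/[H⁺] + K1K2/[H⁺]²) = 1/(1 + 10^+2.20 + 10^+1.43) = 0.005365
DIC = [CO2*]/α₀ = 2.957×10^-5 / 0.005365 = 5.512 mmol/kg
CA = (α₁ + 2α₂)·DIC = (0.8502 + 2×0.1444) × 5.512 = 6.28 mmol/kg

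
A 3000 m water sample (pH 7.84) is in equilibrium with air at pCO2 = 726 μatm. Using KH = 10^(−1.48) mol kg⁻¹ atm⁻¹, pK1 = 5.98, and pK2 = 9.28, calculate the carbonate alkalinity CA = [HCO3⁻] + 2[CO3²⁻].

CA = 1.87 mmol/kg

[CO2*] = KH · pCO2 = 10^(−1.48) × 726×10^-6 = 2.404×10^-5 mol/kg
α₀ = 1/(1 + K1/[H⁺] + K1K2/[H⁺]²) = 1/(1 + 10^+1.86 + 10^+0.42) = 0.01315
DIC = [CO2*]/α₀ = 2.404×10^-5 / 0.01315 = 1.829 mmol/kg
CA = (α₁ + 2α₂)·DIC = (0.9523 + 2×0.03458) × 1.829 = 1.87 mmol/kg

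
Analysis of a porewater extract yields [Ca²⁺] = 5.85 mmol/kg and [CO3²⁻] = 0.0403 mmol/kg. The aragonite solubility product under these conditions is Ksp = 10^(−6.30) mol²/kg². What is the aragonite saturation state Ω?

Ω = 0.470

Ksp = 10^(−6.30) = 5.012×10^-7
Ω = [Ca²⁺][CO3²⁻]/Ksp = (5.85×10^-3)(0.0403×10^-3) / 5.012×10^-7 = 0.470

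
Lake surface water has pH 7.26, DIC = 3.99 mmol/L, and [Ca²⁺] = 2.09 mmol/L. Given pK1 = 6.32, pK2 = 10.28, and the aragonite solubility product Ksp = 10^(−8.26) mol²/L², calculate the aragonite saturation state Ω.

α₂ = 1 / (1 + [H⁺]/K2 + [H⁺]²/(K1K2)) = 1 / (1 + 10^+3.02 + 10^+2.08)
   = 1 / (1 + 1047.1 + 120.23) = 1/1168.4 = 0.0008559
[CO3²⁻] = α₂ × DIC = 0.0008559 × 3.99 = 0.003415 mmol/L = 3.415 μmol/L
Ksp = 10^(−8.26) = 5.495×10^-9
Ω = [Ca²⁺][CO3²⁻]/Ksp = (2.09×10^-3)(3.415×10^-6) / 5.495×10^-9 = 1.30

Ω = 1.30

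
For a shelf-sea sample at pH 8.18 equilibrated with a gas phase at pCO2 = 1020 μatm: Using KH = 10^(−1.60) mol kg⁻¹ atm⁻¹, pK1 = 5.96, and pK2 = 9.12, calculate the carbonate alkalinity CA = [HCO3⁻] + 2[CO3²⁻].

[CO2*] = KH · pCO2 = 10^(−1.60) × 1020×10^-6 = 2.562×10^-5 mol/kg
α₀ = 1/(1 + K1/[H⁺] + K1K2/[H⁺]²) = 1/(1 + 10^+2.22 + 10^+1.28) = 0.005376
DIC = [CO2*]/α₀ = 2.562×10^-5 / 0.005376 = 4.766 mmol/kg
CA = (α₁ + 2α₂)·DIC = (0.8922 + 2×0.1024) × 4.766 = 5.23 mmol/kg

CA = 5.23 mmol/kg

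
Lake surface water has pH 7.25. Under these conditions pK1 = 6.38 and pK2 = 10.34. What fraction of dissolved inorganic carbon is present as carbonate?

α₂ = 1 / (1 + [H⁺]/K2 + [H⁺]²/(K1K2)) = 1 / (1 + 10^+3.09 + 10^+2.22)
   = 1 / (1 + 1230.3 + 165.96) = 1/1397.2 = 0.0007157

α₂ = 0.000716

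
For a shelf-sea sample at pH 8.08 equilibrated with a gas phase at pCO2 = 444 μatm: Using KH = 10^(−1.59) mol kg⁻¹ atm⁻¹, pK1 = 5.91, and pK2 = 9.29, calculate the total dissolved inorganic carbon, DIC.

DIC = 1.80 mmol/kg

[CO2*] = KH · pCO2 = 10^(−1.59) × 444×10^-6 = 1.141×10^-5 mol/kg
α₀ = 1/(1 + K1/[H⁺] + K1K2/[H⁺]²) = 1/(1 + 10^+2.17 + 10^+0.96) = 0.006328
DIC = [CO2*]/α₀ = 1.141×10^-5 / 0.006328 = 1.80 mmol/kg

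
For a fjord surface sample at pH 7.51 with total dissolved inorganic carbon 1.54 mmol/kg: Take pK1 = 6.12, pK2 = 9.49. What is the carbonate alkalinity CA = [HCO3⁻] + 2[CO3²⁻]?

CA = [HCO3⁻] + 2[CO3²⁻] = (α₁ + 2α₂)·DIC
At pH 7.51: [H⁺]/K1 = 10^-1.39 = 0.040738, K2/[H⁺] = 10^-1.98 = 0.010471
α₁ = 1/(1 + 0.040738 + 0.010471) = 1/1.0512 = 0.9513; α₂ = α₁·K2/[H⁺] = 0.009961
α₁ + 2α₂ = 0.9712
CA = 0.9712 × 1.54 = 1.50 mmol/kg

CA = 1.50 mmol/kg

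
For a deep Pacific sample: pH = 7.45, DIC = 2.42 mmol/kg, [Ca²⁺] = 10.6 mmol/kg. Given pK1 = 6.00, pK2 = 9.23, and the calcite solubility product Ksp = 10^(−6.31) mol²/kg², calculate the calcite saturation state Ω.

Ω = 0.826

α₂ = 1 / (1 + [H⁺]/K2 + [H⁺]²/(K1K2)) = 1 / (1 + 10^+1.78 + 10^+0.33)
   = 1 / (1 + 60.256 + 2.1380) = 1/63.394 = 0.01577
[CO3²⁻] = α₂ × DIC = 0.01577 × 2.42 = 0.03817 mmol/kg
Ksp = 10^(−6.31) = 4.898×10^-7
Ω = [Ca²⁺][CO3²⁻]/Ksp = (10.6×10^-3)(3.817×10^-5) / 4.898×10^-7 = 0.826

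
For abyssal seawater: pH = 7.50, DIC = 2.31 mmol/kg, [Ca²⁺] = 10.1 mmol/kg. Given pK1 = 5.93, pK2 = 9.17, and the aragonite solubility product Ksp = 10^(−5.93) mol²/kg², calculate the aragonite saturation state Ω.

α₂ = 1 / (1 + [H⁺]/K2 + [H⁺]²/(K1K2)) = 1 / (1 + 10^+1.67 + 10^+0.10)
   = 1 / (1 + 46.774 + 1.2589) = 1/49.032 = 0.02039
[CO3²⁻] = α₂ × DIC = 0.02039 × 2.31 = 0.04711 mmol/kg
Ksp = 10^(−5.93) = 1.175×10^-6
Ω = [Ca²⁺][CO3²⁻]/Ksp = (10.1×10^-3)(4.711×10^-5) / 1.175×10^-6 = 0.405

Ω = 0.405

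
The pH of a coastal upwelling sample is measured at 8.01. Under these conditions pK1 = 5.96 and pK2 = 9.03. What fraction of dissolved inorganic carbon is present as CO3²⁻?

α₂ = 0.0865

α₂ = 1 / (1 + [H⁺]/K2 + [H⁺]²/(K1K2)) = 1 / (1 + 10^+1.02 + 10^-1.03)
   = 1 / (1 + 10.471 + 0.093325) = 1/11.565 = 0.08647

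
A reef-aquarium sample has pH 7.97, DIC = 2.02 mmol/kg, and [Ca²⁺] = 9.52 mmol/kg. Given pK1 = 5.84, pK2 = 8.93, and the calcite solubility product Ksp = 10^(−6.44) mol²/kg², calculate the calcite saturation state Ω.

Ω = 5.20

α₂ = 1 / (1 + [H⁺]/K2 + [H⁺]²/(K1K2)) = 1 / (1 + 10^+0.96 + 10^-1.17)
   = 1 / (1 + 9.1201 + 0.067608) = 1/10.188 = 0.09816
[CO3²⁻] = α₂ × DIC = 0.09816 × 2.02 = 0.1983 mmol/kg
Ksp = 10^(−6.44) = 3.631×10^-7
Ω = [Ca²⁺][CO3²⁻]/Ksp = (9.52×10^-3)(1.983×10^-4) / 3.631×10^-7 = 5.20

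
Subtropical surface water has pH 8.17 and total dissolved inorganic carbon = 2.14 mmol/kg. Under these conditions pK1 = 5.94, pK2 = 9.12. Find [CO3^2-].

[CO3²⁻] = 0.215 mmol/kg

α₂ = 1 / (1 + [H⁺]/K2 + [H⁺]²/(K1K2)) = 1 / (1 + 10^+0.95 + 10^-1.28)
   = 1 / (1 + 8.9125 + 0.052481) = 1/9.9650 = 0.1004
[CO3²⁻] = α₂ × DIC = 0.1004 × 2.14 = 0.215 mmol/kg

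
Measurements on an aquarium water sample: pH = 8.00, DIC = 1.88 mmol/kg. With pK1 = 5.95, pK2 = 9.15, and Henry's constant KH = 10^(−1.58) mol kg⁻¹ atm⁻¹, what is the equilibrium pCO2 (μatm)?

pCO2 = 590 μatm

α₀ = 1 / (1 + K1/[H⁺] + K1K2/[H⁺]²) = 1 / (1 + 10^+2.05 + 10^+0.90)
   = 1 / (1 + 112.20 + 7.9433) = 1/121.15 = 0.008255
[CO2*] = α₀ × DIC = 0.008255 × 1.88 = 0.01552 mmol/kg = 15.52 μmol/kg
pCO2 = [CO2*]/KH = 1.552×10^-5 / 2.630×10^-2 = 590 μatm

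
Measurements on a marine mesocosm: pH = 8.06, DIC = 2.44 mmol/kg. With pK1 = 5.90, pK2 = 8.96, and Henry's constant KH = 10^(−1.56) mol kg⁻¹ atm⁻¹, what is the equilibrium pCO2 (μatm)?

α₀ = 1 / (1 + K1/[H⁺] + K1K2/[H⁺]²) = 1 / (1 + 10^+2.16 + 10^+1.26)
   = 1 / (1 + 144.54 + 18.197) = 1/163.74 = 0.006107
[CO2*] = α₀ × DIC = 0.006107 × 2.44 = 0.01490 mmol/kg = 14.90 μmol/kg
pCO2 = [CO2*]/KH = 1.490×10^-5 / 2.754×10^-2 = 541 μatm

pCO2 = 541 μatm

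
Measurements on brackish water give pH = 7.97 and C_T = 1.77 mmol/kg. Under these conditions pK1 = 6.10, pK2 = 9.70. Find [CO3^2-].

α₂ = 1 / (1 + [H⁺]/K2 + [H⁺]²/(K1K2)) = 1 / (1 + 10^+1.73 + 10^-0.14)
   = 1 / (1 + 53.703 + 0.72444) = 1/55.428 = 0.01804
[CO3²⁻] = α₂ × DIC = 0.01804 × 1.77 = 0.0319 mmol/kg

[CO3²⁻] = 0.0319 mmol/kg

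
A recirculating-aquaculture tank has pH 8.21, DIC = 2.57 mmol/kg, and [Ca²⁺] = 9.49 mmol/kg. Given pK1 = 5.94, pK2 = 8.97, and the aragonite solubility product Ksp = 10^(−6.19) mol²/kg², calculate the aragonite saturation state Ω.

α₂ = 1 / (1 + [H⁺]/K2 + [H⁺]²/(K1K2)) = 1 / (1 + 10^+0.76 + 10^-1.51)
   = 1 / (1 + 5.7544 + 0.030903) = 1/6.7853 = 0.1474
[CO3²⁻] = α₂ × DIC = 0.1474 × 2.57 = 0.3788 mmol/kg
Ksp = 10^(−6.19) = 6.457×10^-7
Ω = [Ca²⁺][CO3²⁻]/Ksp = (9.49×10^-3)(3.788×10^-4) / 6.457×10^-7 = 5.57

Ω = 5.57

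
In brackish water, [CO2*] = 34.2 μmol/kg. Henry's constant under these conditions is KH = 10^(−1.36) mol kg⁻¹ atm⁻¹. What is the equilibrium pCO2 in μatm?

KH = 10^(−1.36) = 4.365×10^-2 mol kg⁻¹ atm⁻¹
pCO2 = [CO2*]/KH = 34.2×10^-6 / 4.365×10^-2 = 7.83×10^-4 atm = 783 μatm

pCO2 = 783 μatm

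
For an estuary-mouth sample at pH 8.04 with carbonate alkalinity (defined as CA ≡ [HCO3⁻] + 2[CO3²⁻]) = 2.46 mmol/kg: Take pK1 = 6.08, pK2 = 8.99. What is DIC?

DIC = 2.26 mmol/kg

CA = [HCO3⁻] + 2[CO3²⁻] = (α₁ + 2α₂)·DIC
At pH 8.04: [H⁺]/K1 = 10^-1.96 = 0.010965, K2/[H⁺] = 10^-0.95 = 0.11220
α₁ = 1/(1 + 0.010965 + 0.11220) = 1/1.1232 = 0.8903; α₂ = α₁·K2/[H⁺] = 0.09990
α₁ + 2α₂ = 1.0901
DIC = CA / (α₁ + 2α₂) = 2.46 / 1.0901 = 2.26 mmol/kg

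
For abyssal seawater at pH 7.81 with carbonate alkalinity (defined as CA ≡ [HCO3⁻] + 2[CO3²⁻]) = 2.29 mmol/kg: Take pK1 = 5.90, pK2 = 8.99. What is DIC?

DIC = 2.18 mmol/kg

CA = [HCO3⁻] + 2[CO3²⁻] = (α₁ + 2α₂)·DIC
At pH 7.81: [H⁺]/K1 = 10^-1.91 = 0.012303, K2/[H⁺] = 10^-1.18 = 0.066069
α₁ = 1/(1 + 0.012303 + 0.066069) = 1/1.0784 = 0.9273; α₂ = α₁·K2/[H⁺] = 0.06127
α₁ + 2α₂ = 1.0499
DIC = CA / (α₁ + 2α₂) = 2.29 / 1.0499 = 2.18 mmol/kg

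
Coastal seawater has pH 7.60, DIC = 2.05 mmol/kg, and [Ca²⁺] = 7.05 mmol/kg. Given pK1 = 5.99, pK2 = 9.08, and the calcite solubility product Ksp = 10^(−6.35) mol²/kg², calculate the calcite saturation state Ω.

α₂ = 1 / (1 + [H⁺]/K2 + [H⁺]²/(K1K2)) = 1 / (1 + 10^+1.48 + 10^-0.13)
   = 1 / (1 + 30.200 + 0.74131) = 1/31.941 = 0.03131
[CO3²⁻] = α₂ × DIC = 0.03131 × 2.05 = 0.06418 mmol/kg
Ksp = 10^(−6.35) = 4.467×10^-7
Ω = [Ca²⁺][CO3²⁻]/Ksp = (7.05×10^-3)(6.418×10^-5) / 4.467×10^-7 = 1.01

Ω = 1.01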